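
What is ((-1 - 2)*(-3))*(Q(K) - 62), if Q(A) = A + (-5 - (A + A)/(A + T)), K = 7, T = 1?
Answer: -2223/4 ≈ -555.75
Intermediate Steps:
Q(A) = -5 + A - 2*A/(1 + A) (Q(A) = A + (-5 - (A + A)/(A + 1)) = A + (-5 - 2*A/(1 + A)) = -5 + A - 2*A/(1 + A))
((-1 - 2)*(-3))*(Q(K) - 62) = ((-1 - 2)*(-3))*((-5 + 7² - 6*7)/(1 + 7) - 62) = (-3*(-3))*((-5 + 49 - 42)/8 - 62) = 9*((⅛)*2 - 62) = 9*(¼ - 62) = 9*(-247/4) = -2223/4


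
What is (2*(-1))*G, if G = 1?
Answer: -2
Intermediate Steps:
(2*(-1))*G = (2*(-1))*1 = -2*1 = -2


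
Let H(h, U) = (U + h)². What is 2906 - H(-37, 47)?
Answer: 2806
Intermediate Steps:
2906 - H(-37, 47) = 2906 - (47 - 37)² = 2906 - 1*10² = 2906 - 1*100 = 2906 - 100 = 2806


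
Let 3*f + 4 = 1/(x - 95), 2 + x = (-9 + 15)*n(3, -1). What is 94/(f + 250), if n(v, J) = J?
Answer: 29046/76837 ≈ 0.37802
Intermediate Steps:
x = -8 (x = -2 + (-9 + 15)*(-1) = -2 + 6*(-1) = -2 - 6 = -8)
f = -413/309 (f = -4/3 + 1/(3*(-8 - 95)) = -4/3 + (⅓)/(-103) = -4/3 + (⅓)*(-1/103) = -4/3 - 1/309 = -413/309 ≈ -1.3366)
94/(f + 250) = 94/(-413/309 + 250) = 94/(76837/309) = (309/76837)*94 = 29046/76837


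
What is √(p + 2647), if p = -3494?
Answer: 11*I*√7 ≈ 29.103*I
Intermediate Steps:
√(p + 2647) = √(-3494 + 2647) = √(-847) = 11*I*√7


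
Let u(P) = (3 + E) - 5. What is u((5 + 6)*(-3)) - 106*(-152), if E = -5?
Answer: 16105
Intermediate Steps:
u(P) = -7 (u(P) = (3 - 5) - 5 = -2 - 5 = -7)
u((5 + 6)*(-3)) - 106*(-152) = -7 - 106*(-152) = -7 + 16112 = 16105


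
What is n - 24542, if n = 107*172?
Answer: -6138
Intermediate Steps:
n = 18404
n - 24542 = 18404 - 24542 = -6138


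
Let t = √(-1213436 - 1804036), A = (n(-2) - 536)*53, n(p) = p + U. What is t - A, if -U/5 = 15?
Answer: 32489 + 16*I*√11787 ≈ 32489.0 + 1737.1*I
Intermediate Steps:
U = -75 (U = -5*15 = -75)
n(p) = -75 + p (n(p) = p - 75 = -75 + p)
A = -32489 (A = ((-75 - 2) - 536)*53 = (-77 - 536)*53 = -613*53 = -32489)
t = 16*I*√11787 (t = √(-3017472) = 16*I*√11787 ≈ 1737.1*I)
t - A = 16*I*√11787 - 1*(-32489) = 16*I*√11787 + 32489 = 32489 + 16*I*√11787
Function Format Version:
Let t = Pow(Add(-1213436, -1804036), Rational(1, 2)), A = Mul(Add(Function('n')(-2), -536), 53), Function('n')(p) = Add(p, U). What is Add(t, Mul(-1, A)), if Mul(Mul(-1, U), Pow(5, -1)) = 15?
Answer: Add(32489, Mul(16, I, Pow(11787, Rational(1, 2)))) ≈ Add(32489., Mul(1737.1, I))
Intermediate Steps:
U = -75 (U = Mul(-5, 15) = -75)
Function('n')(p) = Add(-75, p) (Function('n')(p) = Add(p, -75) = Add(-75, p))
A = -32489 (A = Mul(Add(Add(-75, -2), -536), 53) = Mul(Add(-77, -536), 53) = Mul(-613, 53) = -32489)
t = Mul(16, I, Pow(11787, Rational(1, 2))) (t = Pow(-3017472, Rational(1, 2)) = Mul(16, I, Pow(11787, Rational(1, 2))) ≈ Mul(1737.1, I))
Add(t, Mul(-1, A)) = Add(Mul(16, I, Pow(11787, Rational(1, 2))), Mul(-1, -32489)) = Add(Mul(16, I, Pow(11787, Rational(1, 2))), 32489) = Add(32489, Mul(16, I, Pow(11787, Rational(1, 2))))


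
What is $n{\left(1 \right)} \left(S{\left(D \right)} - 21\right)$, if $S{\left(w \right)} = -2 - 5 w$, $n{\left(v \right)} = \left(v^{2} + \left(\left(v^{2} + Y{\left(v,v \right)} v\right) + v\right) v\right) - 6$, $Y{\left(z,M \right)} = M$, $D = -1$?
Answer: $36$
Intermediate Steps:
$n{\left(v \right)} = -6 + v^{2} + v \left(v + 2 v^{2}\right)$ ($n{\left(v \right)} = \left(v^{2} + \left(\left(v^{2} + v v\right) + v\right) v\right) - 6 = \left(v^{2} + \left(\left(v^{2} + v^{2}\right) + v\right) v\right) - 6 = \left(v^{2} + \left(2 v^{2} + v\right) v\right) - 6 = \left(v^{2} + \left(v + 2 v^{2}\right) v\right) - 6 = \left(v^{2} + v \left(v + 2 v^{2}\right)\right) - 6 = -6 + v^{2} + v \left(v + 2 v^{2}\right)$)
$n{\left(1 \right)} \left(S{\left(D \right)} - 21\right) = \left(-6 + 2 \cdot 1^{2} + 2 \cdot 1^{3}\right) \left(\left(-2 - -5\right) - 21\right) = \left(-6 + 2 \cdot 1 + 2 \cdot 1\right) \left(\left(-2 + 5\right) - 21\right) = \left(-6 + 2 + 2\right) \left(3 - 21\right) = \left(-2\right) \left(-18\right) = 36$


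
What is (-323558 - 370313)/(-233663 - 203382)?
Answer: 693871/437045 ≈ 1.5876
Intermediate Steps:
(-323558 - 370313)/(-233663 - 203382) = -693871/(-437045) = -693871*(-1/437045) = 693871/437045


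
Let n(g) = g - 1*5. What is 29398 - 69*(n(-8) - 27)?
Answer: 32158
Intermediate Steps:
n(g) = -5 + g (n(g) = g - 5 = -5 + g)
29398 - 69*(n(-8) - 27) = 29398 - 69*((-5 - 8) - 27) = 29398 - 69*(-13 - 27) = 29398 - 69*(-40) = 29398 - 1*(-2760) = 29398 + 2760 = 32158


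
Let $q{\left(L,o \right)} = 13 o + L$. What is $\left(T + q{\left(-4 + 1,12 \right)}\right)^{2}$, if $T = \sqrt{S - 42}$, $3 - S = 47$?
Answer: $\left(153 + i \sqrt{86}\right)^{2} \approx 23323.0 + 2837.7 i$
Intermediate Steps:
$S = -44$ ($S = 3 - 47 = -44$)
$q{\left(L,o \right)} = L + 13 o$
$T = i \sqrt{86}$ ($T = \sqrt{-44 - 42} = \sqrt{-86} = i \sqrt{86} \approx 9.2736 i$)
$\left(T + q{\left(-4 + 1,12 \right)}\right)^{2} = \left(i \sqrt{86} + \left(\left(-4 + 1\right) + 13 \cdot 12\right)\right)^{2} = \left(i \sqrt{86} + \left(-3 + 156\right)\right)^{2} = \left(i \sqrt{86} + 153\right)^{2} = \left(153 + i \sqrt{86}\right)^{2}$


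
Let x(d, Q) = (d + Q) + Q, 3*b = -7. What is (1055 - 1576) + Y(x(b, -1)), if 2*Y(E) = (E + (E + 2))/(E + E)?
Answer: -6768/13 ≈ -520.62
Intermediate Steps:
b = -7/3 (b = (1/3)*(-7) = -7/3 ≈ -2.3333)
x(d, Q) = d + 2*Q (x(d, Q) = (Q + d) + Q = d + 2*Q)
Y(E) = (2 + 2*E)/(4*E) (Y(E) = ((E + (E + 2))/(E + E))/2 = ((E + (2 + E))/((2*E)))/2 = ((2 + 2*E)*(1/(2*E)))/2 = ((2 + 2*E)/(2*E))/2 = (2 + 2*E)/(4*E))
(1055 - 1576) + Y(x(b, -1)) = (1055 - 1576) + (1 + (-7/3 + 2*(-1)))/(2*(-7/3 + 2*(-1))) = -521 + (1 + (-7/3 - 2))/(2*(-7/3 - 2)) = -521 + (1 - 13/3)/(2*(-13/3)) = -521 + (1/2)*(-3/13)*(-10/3) = -521 + 5/13 = -6768/13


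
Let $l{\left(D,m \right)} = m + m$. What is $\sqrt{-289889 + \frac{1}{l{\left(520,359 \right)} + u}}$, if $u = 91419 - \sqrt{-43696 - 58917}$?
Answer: $\sqrt{\frac{-26709502792 + 289889 i \sqrt{102613}}{92137 - i \sqrt{102613}}} \approx 3.0 \cdot 10^{-11} + 538.41 i$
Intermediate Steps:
$l{\left(D,m \right)} = 2 m$
$u = 91419 - i \sqrt{102613}$ ($u = 91419 - \sqrt{-102613} = 91419 - i \sqrt{102613} \approx 91419.0 - 320.33 i$)
$\sqrt{-289889 + \frac{1}{l{\left(520,359 \right)} + u}} = \sqrt{-289889 + \frac{1}{2 \cdot 359 + \left(91419 - i \sqrt{102613}\right)}} = \sqrt{-289889 + \frac{1}{718 + \left(91419 - i \sqrt{102613}\right)}} = \sqrt{-289889 + \frac{1}{92137 - i \sqrt{102613}}}$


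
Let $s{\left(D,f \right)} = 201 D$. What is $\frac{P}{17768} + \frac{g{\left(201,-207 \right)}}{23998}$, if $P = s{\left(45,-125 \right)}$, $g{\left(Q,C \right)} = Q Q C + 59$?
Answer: $- \frac{1044899987}{3002792} \approx -347.98$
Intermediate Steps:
$g{\left(Q,C \right)} = 59 + C Q^{2}$ ($g{\left(Q,C \right)} = Q^{2} C + 59 = C Q^{2} + 59 = 59 + C Q^{2}$)
$P = 9045$ ($P = 201 \cdot 45 = 9045$)
$\frac{P}{17768} + \frac{g{\left(201,-207 \right)}}{23998} = \frac{9045}{17768} + \frac{59 - 207 \cdot 201^{2}}{23998} = 9045 \cdot \frac{1}{17768} + \left(59 - 8363007\right) \frac{1}{23998} = \frac{9045}{17768} + \left(59 - 8363007\right) \frac{1}{23998} = \frac{9045}{17768} - \frac{58894}{169} = - \frac{1044899987}{3002792}$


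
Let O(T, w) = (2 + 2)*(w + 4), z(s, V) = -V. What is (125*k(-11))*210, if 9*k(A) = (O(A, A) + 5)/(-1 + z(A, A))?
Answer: -20125/3 ≈ -6708.3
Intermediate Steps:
O(T, w) = 16 + 4*w (O(T, w) = 4*(4 + w) = 16 + 4*w)
k(A) = (21 + 4*A)/(9*(-1 - A)) (k(A) = (((16 + 4*A) + 5)/(-1 - A))/9 = ((21 + 4*A)/(-1 - A))/9 = (21 + 4*A)/(9*(-1 - A)))
(125*k(-11))*210 = (125*((-21 - 4*(-11))/(9*(1 - 11))))*210 = (125*((1/9)*(-21 + 44)/(-10)))*210 = (125*((1/9)*(-1/10)*23))*210 = (125*(-23/90))*210 = -575/18*210 = -20125/3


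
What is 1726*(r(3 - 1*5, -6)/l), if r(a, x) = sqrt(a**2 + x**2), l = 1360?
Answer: 863*sqrt(10)/340 ≈ 8.0266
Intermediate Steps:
1726*(r(3 - 1*5, -6)/l) = 1726*(sqrt((3 - 1*5)**2 + (-6)**2)/1360) = 1726*(sqrt((3 - 5)**2 + 36)*(1/1360)) = 1726*(sqrt((-2)**2 + 36)*(1/1360)) = 1726*(sqrt(4 + 36)*(1/1360)) = 1726*(sqrt(40)*(1/1360)) = 1726*((2*sqrt(10))*(1/1360)) = 1726*(sqrt(10)/680) = 863*sqrt(10)/340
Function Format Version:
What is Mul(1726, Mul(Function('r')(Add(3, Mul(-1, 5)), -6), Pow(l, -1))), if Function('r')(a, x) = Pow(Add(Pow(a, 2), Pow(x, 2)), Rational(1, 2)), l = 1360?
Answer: Mul(Rational(863, 340), Pow(10, Rational(1, 2))) ≈ 8.0266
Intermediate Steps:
Mul(1726, Mul(Function('r')(Add(3, Mul(-1, 5)), -6), Pow(l, -1))) = Mul(1726, Mul(Pow(Add(Pow(Add(3, Mul(-1, 5)), 2), Pow(-6, 2)), Rational(1, 2)), Pow(1360, -1))) = Mul(1726, Mul(Pow(Add(Pow(Add(3, -5), 2), 36), Rational(1, 2)), Rational(1, 1360))) = Mul(1726, Mul(Pow(Add(Pow(-2, 2), 36), Rational(1, 2)), Rational(1, 1360))) = Mul(1726, Mul(Pow(Add(4, 36), Rational(1, 2)), Rational(1, 1360))) = Mul(1726, Mul(Pow(40, Rational(1, 2)), Rational(1, 1360))) = Mul(1726, Mul(Mul(2, Pow(10, Rational(1, 2))), Rational(1, 1360))) = Mul(1726, Mul(Rational(1, 680), Pow(10, Rational(1, 2)))) = Mul(Rational(863, 340), Pow(10, Rational(1, 2)))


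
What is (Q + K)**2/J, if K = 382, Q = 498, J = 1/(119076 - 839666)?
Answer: -558024896000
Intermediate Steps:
J = -1/720590 (J = 1/(-720590) = -1/720590 ≈ -1.3878e-6)
(Q + K)**2/J = (498 + 382)**2/(-1/720590) = 880**2*(-720590) = 774400*(-720590) = -558024896000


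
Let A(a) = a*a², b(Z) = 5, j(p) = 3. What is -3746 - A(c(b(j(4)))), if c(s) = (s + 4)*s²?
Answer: -11394371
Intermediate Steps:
c(s) = s²*(4 + s) (c(s) = (4 + s)*s² = s²*(4 + s))
A(a) = a³
-3746 - A(c(b(j(4)))) = -3746 - (5²*(4 + 5))³ = -3746 - (25*9)³ = -3746 - 1*225³ = -3746 - 1*11390625 = -3746 - 11390625 = -11394371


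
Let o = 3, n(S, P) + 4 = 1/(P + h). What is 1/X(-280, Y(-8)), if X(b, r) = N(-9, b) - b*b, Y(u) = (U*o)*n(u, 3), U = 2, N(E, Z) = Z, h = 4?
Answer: -1/78680 ≈ -1.2710e-5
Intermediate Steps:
n(S, P) = -4 + 1/(4 + P) (n(S, P) = -4 + 1/(P + 4) = -4 + 1/(4 + P))
Y(u) = -162/7 (Y(u) = (2*3)*((-15 - 4*3)/(4 + 3)) = 6*((-15 - 12)/7) = 6*((⅐)*(-27)) = 6*(-27/7) = -162/7)
X(b, r) = b - b² (X(b, r) = b - b*b = b - b²)
1/X(-280, Y(-8)) = 1/(-280*(1 - 1*(-280))) = 1/(-280*(1 + 280)) = 1/(-280*281) = 1/(-78680) = -1/78680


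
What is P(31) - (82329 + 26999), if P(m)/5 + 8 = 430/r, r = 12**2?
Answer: -7873421/72 ≈ -1.0935e+5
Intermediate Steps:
r = 144
P(m) = -1805/72 (P(m) = -40 + 5*(430/144) = -40 + 5*(430*(1/144)) = -40 + 5*(215/72) = -40 + 1075/72 = -1805/72)
P(31) - (82329 + 26999) = -1805/72 - (82329 + 26999) = -1805/72 - 1*109328 = -1805/72 - 109328 = -7873421/72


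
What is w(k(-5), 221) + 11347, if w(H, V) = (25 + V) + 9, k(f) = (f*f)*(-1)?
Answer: 11602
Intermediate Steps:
k(f) = -f² (k(f) = f²*(-1) = -f²)
w(H, V) = 34 + V
w(k(-5), 221) + 11347 = (34 + 221) + 11347 = 255 + 11347 = 11602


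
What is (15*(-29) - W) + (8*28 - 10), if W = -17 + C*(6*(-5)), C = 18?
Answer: 336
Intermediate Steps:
W = -557 (W = -17 + 18*(6*(-5)) = -17 + 18*(-30) = -17 - 540 = -557)
(15*(-29) - W) + (8*28 - 10) = (15*(-29) - 1*(-557)) + (8*28 - 10) = (-435 + 557) + (224 - 10) = 122 + 214 = 336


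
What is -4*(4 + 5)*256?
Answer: -9216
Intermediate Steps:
-4*(4 + 5)*256 = -4*9*256 = -36*256 = -9216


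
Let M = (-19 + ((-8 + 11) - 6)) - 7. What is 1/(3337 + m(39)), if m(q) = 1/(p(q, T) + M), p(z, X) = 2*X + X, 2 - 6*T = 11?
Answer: 67/223577 ≈ 0.00029967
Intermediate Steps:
T = -3/2 (T = 1/3 - 1/6*11 = 1/3 - 11/6 = -3/2 ≈ -1.5000)
p(z, X) = 3*X
M = -29 (M = (-19 + (3 - 6)) - 7 = (-19 - 3) - 7 = -22 - 7 = -29)
m(q) = -2/67 (m(q) = 1/(3*(-3/2) - 29) = 1/(-9/2 - 29) = 1/(-67/2) = -2/67)
1/(3337 + m(39)) = 1/(3337 - 2/67) = 1/(223577/67) = 67/223577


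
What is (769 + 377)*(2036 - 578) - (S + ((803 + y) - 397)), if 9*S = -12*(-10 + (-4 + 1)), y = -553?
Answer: 5012993/3 ≈ 1.6710e+6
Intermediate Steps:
S = 52/3 (S = (-12*(-10 + (-4 + 1)))/9 = (-12*(-10 - 3))/9 = (-12*(-13))/9 = (1/9)*156 = 52/3 ≈ 17.333)
(769 + 377)*(2036 - 578) - (S + ((803 + y) - 397)) = (769 + 377)*(2036 - 578) - (52/3 + ((803 - 553) - 397)) = 1146*1458 - (52/3 + (250 - 397)) = 1670868 - (52/3 - 147) = 1670868 - 1*(-389/3) = 1670868 + 389/3 = 5012993/3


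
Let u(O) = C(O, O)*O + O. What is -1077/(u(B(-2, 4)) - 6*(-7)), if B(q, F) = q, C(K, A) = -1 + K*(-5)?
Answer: -1077/22 ≈ -48.955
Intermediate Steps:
C(K, A) = -1 - 5*K
u(O) = O + O*(-1 - 5*O) (u(O) = (-1 - 5*O)*O + O = O*(-1 - 5*O) + O = O + O*(-1 - 5*O))
-1077/(u(B(-2, 4)) - 6*(-7)) = -1077/(-5*(-2)² - 6*(-7)) = -1077/(-5*4 + 42) = -1077/(-20 + 42) = -1077/22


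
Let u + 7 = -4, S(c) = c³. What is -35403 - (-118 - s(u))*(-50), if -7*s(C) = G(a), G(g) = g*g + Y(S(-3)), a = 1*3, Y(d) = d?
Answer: -290021/7 ≈ -41432.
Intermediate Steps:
u = -11 (u = -7 - 4 = -11)
a = 3
G(g) = -27 + g² (G(g) = g*g + (-3)³ = g² - 27 = -27 + g²)
s(C) = 18/7 (s(C) = -(-27 + 3²)/7 = -(-27 + 9)/7 = -⅐*(-18) = 18/7)
-35403 - (-118 - s(u))*(-50) = -35403 - (-118 - 1*18/7)*(-50) = -35403 - (-118 - 18/7)*(-50) = -35403 - (-844)*(-50)/7 = -35403 - 1*42200/7 = -35403 - 42200/7 = -290021/7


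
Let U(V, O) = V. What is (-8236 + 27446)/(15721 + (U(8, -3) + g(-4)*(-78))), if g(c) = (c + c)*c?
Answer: 19210/13233 ≈ 1.4517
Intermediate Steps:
g(c) = 2*c² (g(c) = (2*c)*c = 2*c²)
(-8236 + 27446)/(15721 + (U(8, -3) + g(-4)*(-78))) = (-8236 + 27446)/(15721 + (8 + (2*(-4)²)*(-78))) = 19210/(15721 + (8 + (2*16)*(-78))) = 19210/(15721 + (8 + 32*(-78))) = 19210/(15721 + (8 - 2496)) = 19210/(15721 - 2488) = 19210/13233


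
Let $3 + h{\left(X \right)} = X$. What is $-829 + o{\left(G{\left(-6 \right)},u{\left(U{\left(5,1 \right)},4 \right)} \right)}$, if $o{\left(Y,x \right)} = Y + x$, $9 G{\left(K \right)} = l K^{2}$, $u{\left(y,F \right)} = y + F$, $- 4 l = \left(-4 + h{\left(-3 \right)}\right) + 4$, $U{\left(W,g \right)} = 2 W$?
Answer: $-809$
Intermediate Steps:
$h{\left(X \right)} = -3 + X$
$l = \frac{3}{2}$ ($l = - \frac{\left(-4 - 6\right) + 4}{4} = - \frac{-10 + 4}{4} = \left(- \frac{1}{4}\right) \left(-6\right) = \frac{3}{2} \approx 1.5$)
$u{\left(y,F \right)} = F + y$
$G{\left(K \right)} = \frac{K^{2}}{6}$ ($G{\left(K \right)} = \frac{\frac{3}{2} K^{2}}{9} = \frac{K^{2}}{6}$)
$-829 + o{\left(G{\left(-6 \right)},u{\left(U{\left(5,1 \right)},4 \right)} \right)} = -829 + \left(\frac{\left(-6\right)^{2}}{6} + \left(4 + 2 \cdot 5\right)\right) = -829 + \left(\frac{1}{6} \cdot 36 + \left(4 + 10\right)\right) = -829 + \left(6 + 14\right) = -829 + 20 = -809$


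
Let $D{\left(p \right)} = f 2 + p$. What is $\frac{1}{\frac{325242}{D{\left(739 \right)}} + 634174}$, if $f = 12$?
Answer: $\frac{763}{484200004} \approx 1.5758 \cdot 10^{-6}$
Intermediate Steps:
$D{\left(p \right)} = 24 + p$ ($D{\left(p \right)} = 12 \cdot 2 + p = 24 + p$)
$\frac{1}{\frac{325242}{D{\left(739 \right)}} + 634174} = \frac{1}{\frac{325242}{24 + 739} + 634174} = \frac{1}{\frac{325242}{763} + 634174} = \frac{1}{\frac{484200004}{763}} = \frac{763}{484200004}$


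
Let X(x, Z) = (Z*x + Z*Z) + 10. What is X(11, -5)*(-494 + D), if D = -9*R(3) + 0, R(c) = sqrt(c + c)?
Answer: 9880 + 180*sqrt(6) ≈ 10321.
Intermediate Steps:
R(c) = sqrt(2)*sqrt(c) (R(c) = sqrt(2*c) = sqrt(2)*sqrt(c))
X(x, Z) = 10 + Z**2 + Z*x (X(x, Z) = (Z*x + Z**2) + 10 = (Z**2 + Z*x) + 10 = 10 + Z**2 + Z*x)
D = -9*sqrt(6) (D = -9*sqrt(2)*sqrt(3) + 0 = -9*sqrt(6) + 0 = -9*sqrt(6) ≈ -22.045)
X(11, -5)*(-494 + D) = (10 + (-5)**2 - 5*11)*(-494 - 9*sqrt(6)) = (10 + 25 - 55)*(-494 - 9*sqrt(6)) = -20*(-494 - 9*sqrt(6)) = 9880 + 180*sqrt(6)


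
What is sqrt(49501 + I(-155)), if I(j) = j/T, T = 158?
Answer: sqrt(1235718474)/158 ≈ 222.49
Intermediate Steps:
I(j) = j/158
sqrt(49501 + I(-155)) = sqrt(49501 + (1/158)*(-155)) = sqrt(49501 - 155/158) = sqrt(7821003/158) = sqrt(1235718474)/158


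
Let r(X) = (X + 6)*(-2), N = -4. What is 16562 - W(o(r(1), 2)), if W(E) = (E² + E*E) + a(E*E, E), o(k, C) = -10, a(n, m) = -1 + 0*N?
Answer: 16363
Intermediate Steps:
a(n, m) = -1 (a(n, m) = -1 + 0*(-4) = -1 + 0 = -1)
r(X) = -12 - 2*X (r(X) = (6 + X)*(-2) = -12 - 2*X)
W(E) = -1 + 2*E² (W(E) = (E² + E*E) - 1 = (E² + E²) - 1 = 2*E² - 1 = -1 + 2*E²)
16562 - W(o(r(1), 2)) = 16562 - (-1 + 2*(-10)²) = 16562 - (-1 + 2*100) = 16562 - (-1 + 200) = 16562 - 1*199 = 16562 - 199 = 16363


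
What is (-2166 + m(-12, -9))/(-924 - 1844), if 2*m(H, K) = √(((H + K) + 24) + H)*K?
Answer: 1083/1384 + 27*I/5536 ≈ 0.78251 + 0.0048772*I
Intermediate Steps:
m(H, K) = K*√(24 + K + 2*H)/2 (m(H, K) = (√(((H + K) + 24) + H)*K)/2 = (√((24 + H + K) + H)*K)/2 = (√(24 + K + 2*H)*K)/2 = (K*√(24 + K + 2*H))/2 = K*√(24 + K + 2*H)/2)
(-2166 + m(-12, -9))/(-924 - 1844) = (-2166 + (½)*(-9)*√(24 - 9 + 2*(-12)))/(-924 - 1844) = (-2166 + (½)*(-9)*√(24 - 9 - 24))/(-2768) = (-2166 + (½)*(-9)*√(-9))*(-1/2768) = (-2166 + (½)*(-9)*(3*I))*(-1/2768) = (-2166 - 27*I/2)*(-1/2768) = 1083/1384 + 27*I/5536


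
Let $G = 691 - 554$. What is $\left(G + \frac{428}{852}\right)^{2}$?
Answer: $\frac{857786944}{45369} \approx 18907.0$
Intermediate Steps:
$G = 137$ ($G = 691 - 554 = 137$)
$\left(G + \frac{428}{852}\right)^{2} = \left(137 + \frac{428}{852}\right)^{2} = \left(137 + 428 \cdot \frac{1}{852}\right)^{2} = \left(137 + \frac{107}{213}\right)^{2} = \left(\frac{29288}{213}\right)^{2} = \frac{857786944}{45369}$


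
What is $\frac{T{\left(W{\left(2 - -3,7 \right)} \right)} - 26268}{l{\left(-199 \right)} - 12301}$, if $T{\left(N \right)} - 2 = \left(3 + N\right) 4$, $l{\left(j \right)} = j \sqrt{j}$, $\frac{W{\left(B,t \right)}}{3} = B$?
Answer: $\frac{161106197}{79597600} - \frac{2606303 i \sqrt{199}}{79597600} \approx 2.024 - 0.4619 i$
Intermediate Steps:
$W{\left(B,t \right)} = 3 B$
$l{\left(j \right)} = j^{\frac{3}{2}}$
$T{\left(N \right)} = 14 + 4 N$ ($T{\left(N \right)} = 2 + \left(3 + N\right) 4 = 2 + \left(12 + 4 N\right) = 14 + 4 N$)
$\frac{T{\left(W{\left(2 - -3,7 \right)} \right)} - 26268}{l{\left(-199 \right)} - 12301} = \frac{\left(14 + 4 \cdot 3 \left(2 - -3\right)\right) - 26268}{\left(-199\right)^{\frac{3}{2}} - 12301} = \frac{\left(14 + 4 \cdot 3 \left(2 + 3\right)\right) - 26268}{- 199 i \sqrt{199} - 12301} = \frac{\left(14 + 4 \cdot 3 \cdot 5\right) - 26268}{-12301 - 199 i \sqrt{199}} = \frac{\left(14 + 4 \cdot 15\right) - 26268}{-12301 - 199 i \sqrt{199}} = \frac{\left(14 + 60\right) - 26268}{-12301 - 199 i \sqrt{199}} = \frac{74 - 26268}{-12301 - 199 i \sqrt{199}} = - \frac{26194}{-12301 - 199 i \sqrt{199}}$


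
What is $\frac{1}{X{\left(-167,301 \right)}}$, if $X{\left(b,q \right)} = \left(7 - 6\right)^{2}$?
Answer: $1$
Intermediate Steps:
$X{\left(b,q \right)} = 1$ ($X{\left(b,q \right)} = 1^{2} = 1$)
$\frac{1}{X{\left(-167,301 \right)}} = 1^{-1} = 1$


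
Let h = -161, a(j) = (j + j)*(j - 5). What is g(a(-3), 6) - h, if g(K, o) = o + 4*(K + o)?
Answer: 383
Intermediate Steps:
a(j) = 2*j*(-5 + j) (a(j) = (2*j)*(-5 + j) = 2*j*(-5 + j))
g(K, o) = 4*K + 5*o (g(K, o) = o + (4*K + 4*o) = 4*K + 5*o)
g(a(-3), 6) - h = (4*(2*(-3)*(-5 - 3)) + 5*6) - 1*(-161) = (4*(2*(-3)*(-8)) + 30) + 161 = (4*48 + 30) + 161 = (192 + 30) + 161 = 222 + 161 = 383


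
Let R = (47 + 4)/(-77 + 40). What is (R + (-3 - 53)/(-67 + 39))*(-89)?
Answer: -2047/37 ≈ -55.324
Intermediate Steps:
R = -51/37 (R = 51/(-37) = 51*(-1/37) = -51/37 ≈ -1.3784)
(R + (-3 - 53)/(-67 + 39))*(-89) = (-51/37 + (-3 - 53)/(-67 + 39))*(-89) = (-51/37 - 56/(-28))*(-89) = (-51/37 - 56*(-1/28))*(-89) = (-51/37 + 2)*(-89) = (23/37)*(-89) = -2047/37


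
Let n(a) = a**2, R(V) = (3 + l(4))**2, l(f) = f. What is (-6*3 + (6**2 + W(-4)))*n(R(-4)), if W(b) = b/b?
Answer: 45619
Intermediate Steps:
W(b) = 1
R(V) = 49 (R(V) = (3 + 4)**2 = 7**2 = 49)
(-6*3 + (6**2 + W(-4)))*n(R(-4)) = (-6*3 + (6**2 + 1))*49**2 = (-18 + (36 + 1))*2401 = (-18 + 37)*2401 = 19*2401 = 45619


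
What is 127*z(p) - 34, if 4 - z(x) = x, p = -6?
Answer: 1236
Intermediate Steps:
z(x) = 4 - x
127*z(p) - 34 = 127*(4 - 1*(-6)) - 34 = 127*(4 + 6) - 34 = 127*10 - 34 = 1270 - 34 = 1236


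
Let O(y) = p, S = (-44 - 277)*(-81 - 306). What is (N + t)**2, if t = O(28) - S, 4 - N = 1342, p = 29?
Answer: 15759287296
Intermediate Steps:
S = 124227 (S = -321*(-387) = 124227)
O(y) = 29
N = -1338 (N = 4 - 1*1342 = 4 - 1342 = -1338)
t = -124198 (t = 29 - 1*124227 = 29 - 124227 = -124198)
(N + t)**2 = (-1338 - 124198)**2 = (-125536)**2 = 15759287296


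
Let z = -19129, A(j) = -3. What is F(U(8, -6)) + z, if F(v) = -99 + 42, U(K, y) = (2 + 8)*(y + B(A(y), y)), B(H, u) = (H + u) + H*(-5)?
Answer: -19186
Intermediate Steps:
B(H, u) = u - 4*H (B(H, u) = (H + u) - 5*H = u - 4*H)
U(K, y) = 120 + 20*y (U(K, y) = (2 + 8)*(y + (y - 4*(-3))) = 10*(y + (y + 12)) = 10*(y + (12 + y)) = 10*(12 + 2*y) = 120 + 20*y)
F(v) = -57
F(U(8, -6)) + z = -57 - 19129 = -19186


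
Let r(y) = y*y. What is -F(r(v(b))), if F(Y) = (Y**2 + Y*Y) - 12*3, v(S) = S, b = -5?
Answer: -1214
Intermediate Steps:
r(y) = y**2
F(Y) = -36 + 2*Y**2 (F(Y) = (Y**2 + Y**2) - 36 = 2*Y**2 - 36 = -36 + 2*Y**2)
-F(r(v(b))) = -(-36 + 2*((-5)**2)**2) = -(-36 + 2*25**2) = -(-36 + 2*625) = -(-36 + 1250) = -1*1214 = -1214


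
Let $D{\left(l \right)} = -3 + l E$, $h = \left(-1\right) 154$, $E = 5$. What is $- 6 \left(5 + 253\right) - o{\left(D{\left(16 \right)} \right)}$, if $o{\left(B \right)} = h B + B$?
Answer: $10233$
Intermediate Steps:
$h = -154$
$D{\left(l \right)} = -3 + 5 l$ ($D{\left(l \right)} = -3 + l 5 = -3 + 5 l$)
$o{\left(B \right)} = - 153 B$ ($o{\left(B \right)} = - 154 B + B = - 153 B$)
$- 6 \left(5 + 253\right) - o{\left(D{\left(16 \right)} \right)} = - 6 \left(5 + 253\right) - - 153 \left(-3 + 5 \cdot 16\right) = \left(-6\right) 258 - - 153 \left(-3 + 80\right) = -1548 - \left(-153\right) 77 = -1548 - -11781 = -1548 + 11781 = 10233$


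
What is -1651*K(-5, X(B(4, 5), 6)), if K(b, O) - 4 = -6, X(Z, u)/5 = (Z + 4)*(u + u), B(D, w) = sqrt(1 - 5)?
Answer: 3302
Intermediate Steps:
B(D, w) = 2*I (B(D, w) = sqrt(-4) = 2*I)
X(Z, u) = 10*u*(4 + Z) (X(Z, u) = 5*((Z + 4)*(u + u)) = 5*((4 + Z)*(2*u)) = 5*(2*u*(4 + Z)) = 10*u*(4 + Z))
K(b, O) = -2 (K(b, O) = 4 - 6 = -2)
-1651*K(-5, X(B(4, 5), 6)) = -1651*(-2) = 3302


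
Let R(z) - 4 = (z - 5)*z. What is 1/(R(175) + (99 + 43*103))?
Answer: 1/34282 ≈ 2.9170e-5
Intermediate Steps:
R(z) = 4 + z*(-5 + z) (R(z) = 4 + (z - 5)*z = 4 + (-5 + z)*z = 4 + z*(-5 + z))
1/(R(175) + (99 + 43*103)) = 1/((4 + 175² - 5*175) + (99 + 43*103)) = 1/((4 + 30625 - 875) + (99 + 4429)) = 1/(29754 + 4528) = 1/34282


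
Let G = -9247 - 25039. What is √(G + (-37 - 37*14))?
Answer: I*√34841 ≈ 186.66*I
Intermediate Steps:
G = -34286
√(G + (-37 - 37*14)) = √(-34286 + (-37 - 37*14)) = √(-34286 + (-37 - 518)) = √(-34286 - 555) = √(-34841) = I*√34841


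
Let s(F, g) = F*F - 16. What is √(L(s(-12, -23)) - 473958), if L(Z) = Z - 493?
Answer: I*√474323 ≈ 688.71*I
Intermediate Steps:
s(F, g) = -16 + F² (s(F, g) = F² - 16 = -16 + F²)
L(Z) = -493 + Z
√(L(s(-12, -23)) - 473958) = √((-493 + (-16 + (-12)²)) - 473958) = √((-493 + (-16 + 144)) - 473958) = √((-493 + 128) - 473958) = √(-365 - 473958) = √(-474323) = I*√474323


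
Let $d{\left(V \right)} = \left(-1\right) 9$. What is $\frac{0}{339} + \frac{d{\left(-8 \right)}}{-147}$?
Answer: $\frac{3}{49} \approx 0.061224$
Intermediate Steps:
$d{\left(V \right)} = -9$
$\frac{0}{339} + \frac{d{\left(-8 \right)}}{-147} = \frac{0}{339} - \frac{9}{-147} = 0 \cdot \frac{1}{339} - - \frac{3}{49} = 0 + \frac{3}{49} = \frac{3}{49}$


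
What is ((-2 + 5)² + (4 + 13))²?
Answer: 676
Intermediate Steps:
((-2 + 5)² + (4 + 13))² = (3² + 17)² = (9 + 17)² = 26² = 676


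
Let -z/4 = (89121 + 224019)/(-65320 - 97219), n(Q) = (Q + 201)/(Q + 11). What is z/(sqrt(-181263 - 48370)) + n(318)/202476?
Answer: 173/22204868 - 1252560*I*sqrt(229633)/37324318187 ≈ 7.7911e-6 - 0.016081*I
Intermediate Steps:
n(Q) = (201 + Q)/(11 + Q)
z = 1252560/162539 (z = -4*(89121 + 224019)/(-65320 - 97219) = -1252560/(-162539) = -1252560*(-1)/162539 = -4*(-313140/162539) = 1252560/162539 ≈ 7.7062)
z/(sqrt(-181263 - 48370)) + n(318)/202476 = 1252560/(162539*(sqrt(-181263 - 48370))) + ((201 + 318)/(11 + 318))/202476 = 1252560/(162539*(sqrt(-229633))) + (519/329)*(1/202476) = 1252560/(162539*((I*sqrt(229633)))) + ((1/329)*519)*(1/202476) = 1252560*(-I*sqrt(229633)/229633)/162539 + (519/329)*(1/202476) = -1252560*I*sqrt(229633)/37324318187 + 173/22204868 = 173/22204868 - 1252560*I*sqrt(229633)/37324318187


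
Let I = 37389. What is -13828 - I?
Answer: -51217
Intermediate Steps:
-13828 - I = -13828 - 1*37389 = -13828 - 37389 = -51217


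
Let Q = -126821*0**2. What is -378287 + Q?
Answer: -378287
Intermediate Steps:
Q = 0 (Q = -126821*0 = 0)
-378287 + Q = -378287 + 0 = -378287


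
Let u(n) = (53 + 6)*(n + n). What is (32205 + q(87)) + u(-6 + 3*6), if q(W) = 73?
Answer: 33694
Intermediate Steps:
u(n) = 118*n (u(n) = 59*(2*n) = 118*n)
(32205 + q(87)) + u(-6 + 3*6) = (32205 + 73) + 118*(-6 + 3*6) = 32278 + 118*(-6 + 18) = 32278 + 118*12 = 32278 + 1416 = 33694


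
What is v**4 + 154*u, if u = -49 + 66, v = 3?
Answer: 2699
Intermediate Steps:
u = 17
v**4 + 154*u = 3**4 + 154*17 = 81 + 2618 = 2699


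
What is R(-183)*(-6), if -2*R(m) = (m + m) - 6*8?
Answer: -1242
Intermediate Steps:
R(m) = 24 - m (R(m) = -((m + m) - 6*8)/2 = -(2*m - 48)/2 = -(-48 + 2*m)/2 = 24 - m)
R(-183)*(-6) = (24 - 1*(-183))*(-6) = (24 + 183)*(-6) = 207*(-6) = -1242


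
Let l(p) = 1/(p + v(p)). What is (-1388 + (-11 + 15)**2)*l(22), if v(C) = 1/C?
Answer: -30184/485 ≈ -62.235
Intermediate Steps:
v(C) = 1/C
l(p) = 1/(p + 1/p)
(-1388 + (-11 + 15)**2)*l(22) = (-1388 + (-11 + 15)**2)*(22/(1 + 22**2)) = (-1388 + 4**2)*(22/(1 + 484)) = (-1388 + 16)*(22/485) = -30184/485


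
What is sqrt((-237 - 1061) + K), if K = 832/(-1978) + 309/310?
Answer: I*sqrt(121954505309610)/306590 ≈ 36.02*I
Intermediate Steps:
K = 176641/306590 (K = 832*(-1/1978) + 309*(1/310) = -416/989 + 309/310 = 176641/306590 ≈ 0.57615)
sqrt((-237 - 1061) + K) = sqrt((-237 - 1061) + 176641/306590) = sqrt(-1298 + 176641/306590) = sqrt(-397777179/306590) = I*sqrt(121954505309610)/306590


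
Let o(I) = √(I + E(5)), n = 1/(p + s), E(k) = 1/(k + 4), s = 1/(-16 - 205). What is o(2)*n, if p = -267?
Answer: -221*√19/177024 ≈ -0.0054417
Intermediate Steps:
s = -1/221 (s = 1/(-221) = -1/221 ≈ -0.0045249)
E(k) = 1/(4 + k)
n = -221/59008 (n = 1/(-267 - 1/221) = 1/(-59008/221) = -221/59008 ≈ -0.0037453)
o(I) = √(⅑ + I) (o(I) = √(I + 1/(4 + 5)) = √(I + 1/9) = √(I + ⅑) = √(⅑ + I))
o(2)*n = (√(1 + 9*2)/3)*(-221/59008) = (√(1 + 18)/3)*(-221/59008) = (√19/3)*(-221/59008) = -221*√19/177024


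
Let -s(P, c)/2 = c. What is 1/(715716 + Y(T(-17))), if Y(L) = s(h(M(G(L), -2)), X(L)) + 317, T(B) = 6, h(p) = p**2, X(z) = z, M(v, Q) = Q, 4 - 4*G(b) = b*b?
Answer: 1/716021 ≈ 1.3966e-6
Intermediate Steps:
G(b) = 1 - b**2/4 (G(b) = 1 - b*b/4 = 1 - b**2/4)
s(P, c) = -2*c
Y(L) = 317 - 2*L (Y(L) = -2*L + 317 = 317 - 2*L)
1/(715716 + Y(T(-17))) = 1/(715716 + (317 - 2*6)) = 1/(715716 + (317 - 12)) = 1/(715716 + 305) = 1/716021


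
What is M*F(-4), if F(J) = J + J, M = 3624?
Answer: -28992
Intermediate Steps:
F(J) = 2*J
M*F(-4) = 3624*(2*(-4)) = 3624*(-8) = -28992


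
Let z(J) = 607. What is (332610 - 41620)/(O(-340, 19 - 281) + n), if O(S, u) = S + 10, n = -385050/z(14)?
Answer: -17663093/58536 ≈ -301.75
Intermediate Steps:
n = -385050/607 ≈ -634.35
O(S, u) = 10 + S
(332610 - 41620)/(O(-340, 19 - 281) + n) = (332610 - 41620)/((10 - 340) - 385050/607) = 290990/(-330 - 385050/607) = 290990/(-585360/607) = 290990*(-607/585360) = -17663093/58536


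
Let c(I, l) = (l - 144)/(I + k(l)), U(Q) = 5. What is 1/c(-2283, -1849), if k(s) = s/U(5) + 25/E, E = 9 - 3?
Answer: 79459/59790 ≈ 1.3290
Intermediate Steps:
E = 6
k(s) = 25/6 + s/5 (k(s) = s/5 + 25/6 = 25/6 + s/5)
c(I, l) = (-144 + l)/(25/6 + I + l/5) (c(I, l) = (l - 144)/(I + (25/6 + l/5)) = (-144 + l)/(25/6 + I + l/5))
1/c(-2283, -1849) = 1/(30*(-144 - 1849)/(125 + 6*(-1849) + 30*(-2283))) = 1/(30*(-1993)/(125 - 11094 - 68490)) = 1/(30*(-1993)/(-79459)) = 1/(30*(-1/79459)*(-1993)) = 1/(59790/79459) = 79459/59790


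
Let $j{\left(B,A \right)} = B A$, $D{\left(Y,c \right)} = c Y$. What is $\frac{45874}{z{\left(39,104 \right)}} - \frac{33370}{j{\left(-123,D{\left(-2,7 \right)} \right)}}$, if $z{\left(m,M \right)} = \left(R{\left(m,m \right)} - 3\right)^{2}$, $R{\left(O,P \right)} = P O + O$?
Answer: $- \frac{13469699017}{695759463} \approx -19.36$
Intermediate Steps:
$D{\left(Y,c \right)} = Y c$
$R{\left(O,P \right)} = O + O P$ ($R{\left(O,P \right)} = O P + O = O + O P$)
$z{\left(m,M \right)} = \left(-3 + m \left(1 + m\right)\right)^{2}$ ($z{\left(m,M \right)} = \left(m \left(1 + m\right) - 3\right)^{2} = \left(-3 + m \left(1 + m\right)\right)^{2}$)
$j{\left(B,A \right)} = A B$
$\frac{45874}{z{\left(39,104 \right)}} - \frac{33370}{j{\left(-123,D{\left(-2,7 \right)} \right)}} = \frac{45874}{\left(-3 + 39 \left(1 + 39\right)\right)^{2}} - \frac{33370}{\left(-2\right) 7 \left(-123\right)} = \frac{45874}{\left(-3 + 39 \cdot 40\right)^{2}} - \frac{33370}{\left(-14\right) \left(-123\right)} = \frac{45874}{\left(-3 + 1560\right)^{2}} - \frac{33370}{1722} = \frac{45874}{1557^{2}} - \frac{16685}{861} = \frac{45874}{2424249} - \frac{16685}{861} = - \frac{13469699017}{695759463}$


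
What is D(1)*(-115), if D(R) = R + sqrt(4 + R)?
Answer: -115 - 115*sqrt(5) ≈ -372.15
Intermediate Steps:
D(1)*(-115) = (1 + sqrt(4 + 1))*(-115) = (1 + sqrt(5))*(-115) = -115 - 115*sqrt(5)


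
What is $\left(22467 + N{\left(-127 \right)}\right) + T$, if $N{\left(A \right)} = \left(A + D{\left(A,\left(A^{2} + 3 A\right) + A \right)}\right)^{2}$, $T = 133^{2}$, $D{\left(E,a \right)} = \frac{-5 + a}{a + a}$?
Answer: $\frac{13703501251477}{244015641} \approx 56158.0$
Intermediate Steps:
$D{\left(E,a \right)} = \frac{-5 + a}{2 a}$
$T = 17689$
$N{\left(A \right)} = \left(A + \frac{-5 + A^{2} + 4 A}{2 \left(A^{2} + 4 A\right)}\right)^{2}$ ($N{\left(A \right)} = \left(A + \frac{-5 + \left(\left(A^{2} + 3 A\right) + A\right)}{2 \left(\left(A^{2} + 3 A\right) + A\right)}\right)^{2} = \left(A + \frac{-5 + \left(A^{2} + 4 A\right)}{2 \left(A^{2} + 4 A\right)}\right)^{2} = \left(A + \frac{-5 + A^{2} + 4 A}{2 \left(A^{2} + 4 A\right)}\right)^{2}$)
$\left(22467 + N{\left(-127 \right)}\right) + T = \left(22467 + \frac{\left(-5 - 127 \left(4 - 127\right) + 2 \left(-127\right)^{2} \left(4 - 127\right)\right)^{2}}{4 \cdot 16129 \left(4 - 127\right)^{2}}\right) + 17689 = \left(22467 + \frac{1}{4} \cdot \frac{1}{16129} \cdot \frac{1}{15129} \left(-5 - -15621 + 2 \cdot 16129 \left(-123\right)\right)^{2}\right) + 17689 = \left(22467 + \frac{1}{4} \cdot \frac{1}{16129} \cdot \frac{1}{15129} \left(-5 + 15621 - 3967734\right)^{2}\right) + 17689 = \left(22467 + \frac{1}{4} \cdot \frac{1}{16129} \cdot \frac{1}{15129} \left(-3952118\right)^{2}\right) + 17689 = \left(22467 + \frac{1}{4} \cdot \frac{1}{16129} \cdot \frac{1}{15129} \cdot 15619236685924\right) + 17689 = \left(22467 + \frac{3904809171481}{244015641}\right) + 17689 = \frac{9387108577828}{244015641} + 17689 = \frac{13703501251477}{244015641}$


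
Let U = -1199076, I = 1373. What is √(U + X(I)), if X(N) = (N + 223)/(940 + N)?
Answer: 2*I*√178194881586/771 ≈ 1095.0*I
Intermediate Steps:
X(N) = (223 + N)/(940 + N)
√(U + X(I)) = √(-1199076 + (223 + 1373)/(940 + 1373)) = √(-1199076 + 1596/2313) = √(-1199076 + (1/2313)*1596) = √(-1199076 + 532/771) = √(-924487064/771) = 2*I*√178194881586/771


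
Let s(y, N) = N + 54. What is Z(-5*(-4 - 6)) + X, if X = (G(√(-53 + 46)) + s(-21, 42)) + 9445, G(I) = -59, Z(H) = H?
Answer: 9532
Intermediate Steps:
s(y, N) = 54 + N
X = 9482 (X = (-59 + (54 + 42)) + 9445 = (-59 + 96) + 9445 = 37 + 9445 = 9482)
Z(-5*(-4 - 6)) + X = -5*(-4 - 6) + 9482 = -5*(-10) + 9482 = 50 + 9482 = 9532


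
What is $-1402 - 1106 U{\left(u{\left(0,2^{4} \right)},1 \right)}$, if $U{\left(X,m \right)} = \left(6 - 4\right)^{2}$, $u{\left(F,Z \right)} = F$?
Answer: $-5826$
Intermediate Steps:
$U{\left(X,m \right)} = 4$ ($U{\left(X,m \right)} = 2^{2} = 4$)
$-1402 - 1106 U{\left(u{\left(0,2^{4} \right)},1 \right)} = -1402 - 4424 = -5826$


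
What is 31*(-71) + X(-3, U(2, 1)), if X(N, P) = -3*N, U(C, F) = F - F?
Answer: -2192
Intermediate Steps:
U(C, F) = 0
31*(-71) + X(-3, U(2, 1)) = 31*(-71) - 3*(-3) = -2201 + 9 = -2192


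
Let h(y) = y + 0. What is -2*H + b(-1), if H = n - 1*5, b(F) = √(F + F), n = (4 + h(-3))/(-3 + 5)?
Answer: 9 + I*√2 ≈ 9.0 + 1.4142*I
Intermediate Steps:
h(y) = y
n = ½ (n = (4 - 3)/(-3 + 5) = 1/2 = 1*(½) = ½ ≈ 0.50000)
b(F) = √2*√F (b(F) = √(2*F) = √2*√F)
H = -9/2 (H = ½ - 1*5 = ½ - 5 = -9/2 ≈ -4.5000)
-2*H + b(-1) = -2*(-9/2) + √2*√(-1) = 9 + √2*I = 9 + I*√2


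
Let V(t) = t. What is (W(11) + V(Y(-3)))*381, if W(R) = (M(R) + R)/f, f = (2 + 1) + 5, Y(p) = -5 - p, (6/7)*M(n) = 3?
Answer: -1143/16 ≈ -71.438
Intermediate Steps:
M(n) = 7/2 (M(n) = (7/6)*3 = 7/2)
f = 8 (f = 3 + 5 = 8)
W(R) = 7/16 + R/8 (W(R) = (7/2 + R)/8 = (7/2 + R)*(1/8) = 7/16 + R/8)
(W(11) + V(Y(-3)))*381 = ((7/16 + (1/8)*11) + (-5 - 1*(-3)))*381 = ((7/16 + 11/8) + (-5 + 3))*381 = (29/16 - 2)*381 = -3/16*381 = -1143/16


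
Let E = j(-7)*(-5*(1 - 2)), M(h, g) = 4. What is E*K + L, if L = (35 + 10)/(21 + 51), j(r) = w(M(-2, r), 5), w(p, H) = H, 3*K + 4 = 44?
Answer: 8015/24 ≈ 333.96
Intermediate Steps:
K = 40/3 (K = -4/3 + (1/3)*44 = -4/3 + 44/3 = 40/3 ≈ 13.333)
j(r) = 5
L = 5/8 (L = 45/72 = 45*(1/72) = 5/8 ≈ 0.62500)
E = 25 (E = 5*(-5*(1 - 2)) = 5*(-5*(-1)) = 5*5 = 25)
E*K + L = 25*(40/3) + 5/8 = 1000/3 + 5/8 = 8015/24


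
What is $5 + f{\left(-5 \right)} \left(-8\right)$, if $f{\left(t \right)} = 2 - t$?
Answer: $-51$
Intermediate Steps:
$5 + f{\left(-5 \right)} \left(-8\right) = 5 + \left(2 - -5\right) \left(-8\right) = 5 + \left(2 + 5\right) \left(-8\right) = 5 + 7 \left(-8\right) = 5 - 56 = -51$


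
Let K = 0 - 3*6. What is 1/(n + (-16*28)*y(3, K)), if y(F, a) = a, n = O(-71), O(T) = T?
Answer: 1/7993 ≈ 0.00012511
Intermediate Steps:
K = -18 (K = 0 - 18 = -18)
n = -71
1/(n + (-16*28)*y(3, K)) = 1/(-71 - 16*28*(-18)) = 1/(-71 - 448*(-18)) = 1/(-71 + 8064) = 1/7993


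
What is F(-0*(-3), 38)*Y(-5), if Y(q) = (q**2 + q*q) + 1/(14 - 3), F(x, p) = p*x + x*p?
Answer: 0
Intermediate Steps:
F(x, p) = 2*p*x (F(x, p) = p*x + p*x = 2*p*x)
Y(q) = 1/11 + 2*q**2 (Y(q) = (q**2 + q**2) + 1/11 = 2*q**2 + 1/11 = 1/11 + 2*q**2)
F(-0*(-3), 38)*Y(-5) = (2*38*(-0*(-3)))*(1/11 + 2*(-5)**2) = (2*38*(-1*0))*(1/11 + 2*25) = (2*38*0)*(1/11 + 50) = 0*(551/11) = 0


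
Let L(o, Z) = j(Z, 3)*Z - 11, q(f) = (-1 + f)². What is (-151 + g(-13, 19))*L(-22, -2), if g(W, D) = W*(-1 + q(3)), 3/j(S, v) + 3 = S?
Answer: 1862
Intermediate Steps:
j(S, v) = 3/(-3 + S)
g(W, D) = 3*W (g(W, D) = W*(-1 + (-1 + 3)²) = W*(-1 + 2²) = W*(-1 + 4) = W*3 = 3*W)
L(o, Z) = -11 + 3*Z/(-3 + Z) (L(o, Z) = (3/(-3 + Z))*Z - 11 = 3*Z/(-3 + Z) - 11 = -11 + 3*Z/(-3 + Z))
(-151 + g(-13, 19))*L(-22, -2) = (-151 + 3*(-13))*((33 - 8*(-2))/(-3 - 2)) = (-151 - 39)*((33 + 16)/(-5)) = -(-38)*49 = -190*(-49/5) = 1862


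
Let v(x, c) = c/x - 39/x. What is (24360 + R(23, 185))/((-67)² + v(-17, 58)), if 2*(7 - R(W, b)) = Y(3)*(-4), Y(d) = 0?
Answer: 414239/76294 ≈ 5.4295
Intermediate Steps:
v(x, c) = -39/x + c/x
R(W, b) = 7 (R(W, b) = 7 - 0*(-4) = 7 - ½*0 = 7 + 0 = 7)
(24360 + R(23, 185))/((-67)² + v(-17, 58)) = (24360 + 7)/((-67)² + (-39 + 58)/(-17)) = 24367/(4489 - 1/17*19) = 24367/(4489 - 19/17) = 24367/(76294/17) = 24367*(17/76294) = 414239/76294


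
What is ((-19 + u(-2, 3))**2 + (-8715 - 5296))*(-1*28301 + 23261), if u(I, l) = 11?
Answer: 70292880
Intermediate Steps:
((-19 + u(-2, 3))**2 + (-8715 - 5296))*(-1*28301 + 23261) = ((-19 + 11)**2 + (-8715 - 5296))*(-1*28301 + 23261) = ((-8)**2 - 14011)*(-28301 + 23261) = (64 - 14011)*(-5040) = -13947*(-5040) = 70292880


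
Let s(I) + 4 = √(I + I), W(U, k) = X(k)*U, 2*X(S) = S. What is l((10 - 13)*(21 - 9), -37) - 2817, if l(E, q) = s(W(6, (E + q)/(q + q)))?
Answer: -2821 + √8103/37 ≈ -2818.6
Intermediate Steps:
X(S) = S/2
W(U, k) = U*k/2 (W(U, k) = (k/2)*U = U*k/2)
s(I) = -4 + √2*√I (s(I) = -4 + √(I + I) = -4 + √(2*I) = -4 + √2*√I)
l(E, q) = -4 + √3*√((E + q)/q) (l(E, q) = -4 + √2*√((½)*6*((E + q)/(q + q))) = -4 + √2*√((½)*6*((E + q)/((2*q)))) = -4 + √2*√((½)*6*((E + q)*(1/(2*q)))) = -4 + √2*√((½)*6*((E + q)/(2*q))) = -4 + √2*√(3*(E + q)/(2*q)) = -4 + √2*(√6*√((E + q)/q)/2) = -4 + √3*√((E + q)/q))
l((10 - 13)*(21 - 9), -37) - 2817 = (-4 + √3*√(((10 - 13)*(21 - 9) - 37)/(-37))) - 2817 = (-4 + √3*√(-(-3*12 - 37)/37)) - 2817 = (-4 + √3*√(-(-36 - 37)/37)) - 2817 = (-4 + √3*√(-1/37*(-73))) - 2817 = (-4 + √3*√(73/37)) - 2817 = (-4 + √3*(√2701/37)) - 2817 = (-4 + √8103/37) - 2817 = -2821 + √8103/37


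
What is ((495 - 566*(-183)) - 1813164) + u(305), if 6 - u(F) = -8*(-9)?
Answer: -1709157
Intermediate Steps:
u(F) = -66 (u(F) = 6 - (-8)*(-9) = 6 - 1*72 = 6 - 72 = -66)
((495 - 566*(-183)) - 1813164) + u(305) = ((495 - 566*(-183)) - 1813164) - 66 = ((495 + 103578) - 1813164) - 66 = (104073 - 1813164) - 66 = -1709091 - 66 = -1709157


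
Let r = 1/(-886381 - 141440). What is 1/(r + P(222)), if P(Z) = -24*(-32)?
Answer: 1027821/789366527 ≈ 0.0013021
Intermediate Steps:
P(Z) = 768
r = -1/1027821 (r = 1/(-1027821) = -1/1027821 ≈ -9.7293e-7)
1/(r + P(222)) = 1/(-1/1027821 + 768) = 1/(789366527/1027821) = 1027821/789366527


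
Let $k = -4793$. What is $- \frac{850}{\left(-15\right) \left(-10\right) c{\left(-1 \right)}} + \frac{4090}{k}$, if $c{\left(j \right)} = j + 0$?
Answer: $\frac{69211}{14379} \approx 4.8133$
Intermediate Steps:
$c{\left(j \right)} = j$
$- \frac{850}{\left(-15\right) \left(-10\right) c{\left(-1 \right)}} + \frac{4090}{k} = - \frac{850}{\left(-15\right) \left(-10\right) \left(-1\right)} + \frac{4090}{-4793} = - \frac{850}{150 \left(-1\right)} + 4090 \left(- \frac{1}{4793}\right) = - \frac{850}{-150} - \frac{4090}{4793} = \left(-850\right) \left(- \frac{1}{150}\right) - \frac{4090}{4793} = \frac{17}{3} - \frac{4090}{4793} = \frac{69211}{14379}$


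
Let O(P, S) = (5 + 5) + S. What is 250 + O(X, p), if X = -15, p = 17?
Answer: 277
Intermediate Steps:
O(P, S) = 10 + S
250 + O(X, p) = 250 + (10 + 17) = 250 + 27 = 277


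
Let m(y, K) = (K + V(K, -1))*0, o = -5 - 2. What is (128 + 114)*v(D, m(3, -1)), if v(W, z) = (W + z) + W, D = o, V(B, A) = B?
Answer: -3388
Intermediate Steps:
o = -7
D = -7
m(y, K) = 0 (m(y, K) = (K + K)*0 = (2*K)*0 = 0)
v(W, z) = z + 2*W
(128 + 114)*v(D, m(3, -1)) = (128 + 114)*(0 + 2*(-7)) = 242*(0 - 14) = 242*(-14) = -3388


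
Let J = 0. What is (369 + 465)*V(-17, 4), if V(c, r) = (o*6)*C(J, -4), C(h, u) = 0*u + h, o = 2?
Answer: 0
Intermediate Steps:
C(h, u) = h (C(h, u) = 0 + h = h)
V(c, r) = 0 (V(c, r) = (2*6)*0 = 12*0 = 0)
(369 + 465)*V(-17, 4) = (369 + 465)*0 = 834*0 = 0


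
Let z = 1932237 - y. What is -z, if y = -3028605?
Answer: -4960842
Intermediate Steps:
z = 4960842 (z = 1932237 - 1*(-3028605) = 1932237 + 3028605 = 4960842)
-z = -1*4960842 = -4960842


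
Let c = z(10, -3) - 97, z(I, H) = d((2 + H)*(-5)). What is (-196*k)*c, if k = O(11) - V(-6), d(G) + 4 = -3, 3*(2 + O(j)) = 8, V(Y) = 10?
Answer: -570752/3 ≈ -1.9025e+5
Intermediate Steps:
O(j) = 2/3 (O(j) = -2 + (1/3)*8 = -2 + 8/3 = 2/3)
d(G) = -7 (d(G) = -4 - 3 = -7)
k = -28/3 (k = 2/3 - 1*10 = 2/3 - 10 = -28/3 ≈ -9.3333)
z(I, H) = -7
c = -104 (c = -7 - 97 = -104)
(-196*k)*c = -196*(-28/3)*(-104) = (5488/3)*(-104) = -570752/3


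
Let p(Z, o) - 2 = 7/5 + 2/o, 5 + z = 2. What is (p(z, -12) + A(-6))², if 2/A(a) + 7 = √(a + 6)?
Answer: 383161/44100 ≈ 8.6885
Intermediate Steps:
z = -3 (z = -5 + 2 = -3)
p(Z, o) = 17/5 + 2/o (p(Z, o) = 2 + (7/5 + 2/o) = 17/5 + 2/o)
A(a) = 2/(-7 + √(6 + a)) (A(a) = 2/(-7 + √(a + 6)) = 2/(-7 + √(6 + a)))
(p(z, -12) + A(-6))² = ((17/5 + 2/(-12)) + 2/(-7 + √(6 - 6)))² = ((17/5 + 2*(-1/12)) + 2/(-7 + √0))² = ((17/5 - ⅙) + 2/(-7 + 0))² = (97/30 + 2/(-7))² = (97/30 + 2*(-⅐))² = (97/30 - 2/7)² = (619/210)² = 383161/44100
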